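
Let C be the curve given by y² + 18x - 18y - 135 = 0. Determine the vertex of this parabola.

(12, 9)

Only y is squared. Complete the square in y: (y - 9)² = -18(x - 12).
Vertex (12, 9); 4p = -18 so p = -9/2. Opens left.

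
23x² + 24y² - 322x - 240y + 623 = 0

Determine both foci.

Rearranging, 23(x² - 14x) + 24(y² - 10y) = -623.
Completing the square gives 23(x - 7)² + 24(y - 5)² = -623 + 1127 + 600 = 1104.
Dividing both sides by 1104: (x - 7)²/48 + (y - 5)²/46 = 1
Ellipse, center (7, 5), major axis horizontal; a² = 48, b² = 46.
c² = a² - b² = 48 - 46 = 2, so c = √2.
Foci lie on the horizontal axis through the center: (h ± c, k).

(7 - √2, 5) and (7 + √2, 5)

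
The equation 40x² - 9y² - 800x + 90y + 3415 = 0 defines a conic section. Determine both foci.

(3, 5) and (17, 5)

Group the x- and y-terms: 40(x² - 20x) -9(y² - 10y) = -3415
Complete the square in x and y: 40(x - 10)² -9(y - 5)² = -3415 + 4000 - 225 = 360
Divide through by 360 to get (x - 10)²/9 - (y - 5)²/40 = 1.
Hyperbola, center (10, 5), transverse axis horizontal; a² = 9, b² = 40.
c² = a² + b² = 9 + 40 = 49, so c = 7.
Foci lie on the horizontal axis through the center: (h ± c, k).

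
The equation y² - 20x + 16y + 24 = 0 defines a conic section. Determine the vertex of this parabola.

(-2, -8)

Only y is squared. Complete the square in y: (y + 8)² = 20(x + 2).
Vertex (-2, -8); 4p = 20 so p = 5. Opens right.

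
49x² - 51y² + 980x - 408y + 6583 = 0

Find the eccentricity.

e = 10/7

Collect terms: 49(x² + 20x) -51(y² + 8y) = -6583
Completing the square gives 49(x + 10)² -51(y + 4)² = -6583 + 4900 - 816 = -2499.
Divide by -2499: (y + 4)²/49 - (x + 10)²/51 = 1
Hyperbola, center (-10, -4), transverse axis vertical; a² = 49, b² = 51.
c² = a² + b² = 100, so c = 10.
e = c/a = 10/7.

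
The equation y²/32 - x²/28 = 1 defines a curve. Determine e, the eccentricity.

Center (0, 0). The positive term is the y-term, so the transverse axis is vertical; a² = 32, b² = 28.
c² = a² + b² = 60, so c = 2√15.
e = c/a = 2√15/4√2 = √30/4.

e = √30/4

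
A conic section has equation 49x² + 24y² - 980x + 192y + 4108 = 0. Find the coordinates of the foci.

Group: 49(x² - 20x) + 24(y² + 8y) = -4108
49(x - 10)² + 24(y + 4)² = -4108 + 4900 + 384 = 1176
Divide by 1176: (x - 10)²/24 + (y + 4)²/49 = 1
Ellipse, center (10, -4), major axis vertical; a² = 49, b² = 24.
c² = a² - b² = 49 - 24 = 25, so c = 5.
Foci lie on the vertical axis through the center: (h, k ± c).

(10, -9) and (10, 1)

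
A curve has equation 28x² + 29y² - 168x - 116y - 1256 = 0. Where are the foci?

(3 - √2, 2) and (3 + √2, 2)

28(x² - 6x) + 29(y² - 4y) = 1256
Completing the square gives 28(x - 3)² + 29(y - 2)² = 1256 + 252 + 116 = 1624.
Divide through by 1624 to get (x - 3)²/58 + (y - 2)²/56 = 1.
Ellipse, center (3, 2), major axis horizontal; a² = 58, b² = 56.
c² = a² - b² = 58 - 56 = 2, so c = √2.
Foci lie on the horizontal axis through the center: (h ± c, k).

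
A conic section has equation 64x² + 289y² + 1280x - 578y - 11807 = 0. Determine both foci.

Rearranging, 64(x² + 20x) + 289(y² - 2y) = 11807.
Complete the square in x and y: 64(x + 10)² + 289(y - 1)² = 11807 + 6400 + 289 = 18496
Divide by 18496: (x + 10)²/289 + (y - 1)²/64 = 1
Ellipse, center (-10, 1), major axis horizontal; a² = 289, b² = 64.
c² = a² - b² = 289 - 64 = 225, so c = 15.
Foci lie on the horizontal axis through the center: (h ± c, k).

(-25, 1) and (5, 1)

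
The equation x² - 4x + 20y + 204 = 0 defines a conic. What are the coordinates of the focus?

(2, -15)

Only x is squared. Complete the square in x: (x - 2)² = -20(y + 10).
Vertex (2, -10); 4p = -20 so p = -5. Opens down.
Focus is p units from the vertex along the axis: (h, k + p).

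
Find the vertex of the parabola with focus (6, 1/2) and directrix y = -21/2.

(6, -5)

The vertex is the midpoint between the focus and the directrix along the axis of symmetry.
Axis is vertical (directrix is horizontal). Vertex y-coordinate = (1/2 + (-21/2))/2 = -5; x-coordinate = 6.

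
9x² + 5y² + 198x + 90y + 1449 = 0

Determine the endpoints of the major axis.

9(x² + 22x) + 5(y² + 18y) = -1449
Complete the square: 9(x + 11)² + 5(y + 9)² = -1449 + 1089 + 405 = 45
Divide by 45: (x + 11)²/5 + (y + 9)²/9 = 1
Ellipse, center (-11, -9), major axis vertical; a² = 9, b² = 5.
a = 3. Vertices at (h, k ± a).

(-11, -12) and (-11, -6)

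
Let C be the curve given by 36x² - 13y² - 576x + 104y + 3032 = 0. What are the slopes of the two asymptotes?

6√13/13 and -6√13/13

Group the x- and y-terms: 36(x² - 16x) -13(y² - 8y) = -3032
36(x - 8)² -13(y - 4)² = -3032 + 2304 - 208 = -936
Divide by -936: (y - 4)²/72 - (x - 8)²/26 = 1
Hyperbola, center (8, 4), transverse axis vertical; a² = 72, b² = 26.
For a vertical hyperbola the asymptotes have slope ±a/b.
Here that is ±6√2/√26 = ±6√13/13.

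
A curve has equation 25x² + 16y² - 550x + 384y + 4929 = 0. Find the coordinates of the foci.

(11, -15) and (11, -9)

Collect terms: 25(x² - 22x) + 16(y² + 24y) = -4929
Completing the square gives 25(x - 11)² + 16(y + 12)² = -4929 + 3025 + 2304 = 400.
Divide through by 400 to get (x - 11)²/16 + (y + 12)²/25 = 1.
Ellipse, center (11, -12), major axis vertical; a² = 25, b² = 16.
c² = a² - b² = 25 - 16 = 9, so c = 3.
Foci lie on the vertical axis through the center: (h, k ± c).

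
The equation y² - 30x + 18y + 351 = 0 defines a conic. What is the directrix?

x = 3/2

Only y is squared. Complete the square in y: (y + 9)² = 30(x - 9).
Vertex (9, -9); 4p = 30 so p = 15/2. Opens right.
Directrix is the vertical line x = h − p = 9 − (15/2) = 3/2.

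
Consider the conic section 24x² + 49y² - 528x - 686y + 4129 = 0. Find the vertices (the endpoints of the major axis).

Collect terms: 24(x² - 22x) + 49(y² - 14y) = -4129
Complete the square: 24(x - 11)² + 49(y - 7)² = -4129 + 2904 + 2401 = 1176
Dividing both sides by 1176: (x - 11)²/49 + (y - 7)²/24 = 1
Ellipse, center (11, 7), major axis horizontal; a² = 49, b² = 24.
a = 7. Vertices at (h ± a, k).

(4, 7) and (18, 7)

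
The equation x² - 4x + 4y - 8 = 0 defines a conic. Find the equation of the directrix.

Only x is squared. Complete the square in x: (x - 2)² = -4(y - 3).
Vertex (2, 3); 4p = -4 so p = -1. Opens down.
Directrix is the horizontal line y = k − p = 3 − (-1) = 4.

y = 4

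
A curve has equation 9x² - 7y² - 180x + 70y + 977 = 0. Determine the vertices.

(10, -1) and (10, 11)

Group the x- and y-terms: 9(x² - 20x) -7(y² - 10y) = -977
Complete the square: 9(x - 10)² -7(y - 5)² = -977 + 900 - 175 = -252
Divide by -252: (y - 5)²/36 - (x - 10)²/28 = 1
Hyperbola, center (10, 5), transverse axis vertical; a² = 36, b² = 28.
a = 6. Vertices at (h, k ± a).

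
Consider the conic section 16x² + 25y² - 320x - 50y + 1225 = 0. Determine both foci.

(7, 1) and (13, 1)

Group: 16(x² - 20x) + 25(y² - 2y) = -1225
16(x - 10)² + 25(y - 1)² = -1225 + 1600 + 25 = 400
Divide through by 400 to get (x - 10)²/25 + (y - 1)²/16 = 1.
Ellipse, center (10, 1), major axis horizontal; a² = 25, b² = 16.
c² = a² - b² = 25 - 16 = 9, so c = 3.
Foci lie on the horizontal axis through the center: (h ± c, k).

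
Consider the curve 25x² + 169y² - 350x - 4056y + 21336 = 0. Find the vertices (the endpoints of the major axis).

Group the x- and y-terms: 25(x² - 14x) + 169(y² - 24y) = -21336
Complete the square in x and y: 25(x - 7)² + 169(y - 12)² = -21336 + 1225 + 24336 = 4225
Divide through by 4225 to get (x - 7)²/169 + (y - 12)²/25 = 1.
Ellipse, center (7, 12), major axis horizontal; a² = 169, b² = 25.
a = 13. Vertices at (h ± a, k).

(-6, 12) and (20, 12)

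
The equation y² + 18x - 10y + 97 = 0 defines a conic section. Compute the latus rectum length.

Only y is squared. Complete the square in y: (y - 5)² = -18(x + 4).
Vertex (-4, 5); 4p = -18 so p = -9/2. Opens left.
Latus rectum length = |4p| = 18.

18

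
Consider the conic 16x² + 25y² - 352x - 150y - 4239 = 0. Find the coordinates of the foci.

Group the x- and y-terms: 16(x² - 22x) + 25(y² - 6y) = 4239
Complete the square in x and y: 16(x - 11)² + 25(y - 3)² = 4239 + 1936 + 225 = 6400
Divide by 6400: (x - 11)²/400 + (y - 3)²/256 = 1
Ellipse, center (11, 3), major axis horizontal; a² = 400, b² = 256.
c² = a² - b² = 400 - 256 = 144, so c = 12.
Foci lie on the horizontal axis through the center: (h ± c, k).

(-1, 3) and (23, 3)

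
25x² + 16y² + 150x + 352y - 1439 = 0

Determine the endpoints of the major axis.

(-3, -26) and (-3, 4)

25(x² + 6x) + 16(y² + 22y) = 1439
25(x + 3)² + 16(y + 11)² = 1439 + 225 + 1936 = 3600
Dividing both sides by 3600: (x + 3)²/144 + (y + 11)²/225 = 1
Ellipse, center (-3, -11), major axis vertical; a² = 225, b² = 144.
a = 15. Vertices at (h, k ± a).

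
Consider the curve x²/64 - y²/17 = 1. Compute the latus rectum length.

Center (0, 0). The positive term is the x-term, so the transverse axis is horizontal; a² = 64, b² = 17.
Latus rectum length = 2b²/a = 2·17/8 = 17/4.

17/4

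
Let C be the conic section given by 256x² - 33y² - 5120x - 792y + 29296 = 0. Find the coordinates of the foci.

(10, -29) and (10, 5)

Rearranging, 256(x² - 20x) -33(y² + 24y) = -29296.
Completing the square gives 256(x - 10)² -33(y + 12)² = -29296 + 25600 - 4752 = -8448.
Divide through by -8448 to get (y + 12)²/256 - (x - 10)²/33 = 1.
Hyperbola, center (10, -12), transverse axis vertical; a² = 256, b² = 33.
c² = a² + b² = 256 + 33 = 289, so c = 17.
Foci lie on the vertical axis through the center: (h, k ± c).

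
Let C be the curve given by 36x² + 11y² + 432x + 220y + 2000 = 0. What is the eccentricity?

e = 5/6

Group: 36(x² + 12x) + 11(y² + 20y) = -2000
Completing the square gives 36(x + 6)² + 11(y + 10)² = -2000 + 1296 + 1100 = 396.
Divide through by 396 to get (x + 6)²/11 + (y + 10)²/36 = 1.
Ellipse, center (-6, -10), major axis vertical; a² = 36, b² = 11.
c² = a² - b² = 25, so c = 5.
e = c/a = 5/6.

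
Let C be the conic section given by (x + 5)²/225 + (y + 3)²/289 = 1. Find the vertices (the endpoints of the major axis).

Center (-5, -3). The larger denominator 289 sits under the y-term, so the major axis is vertical; a² = 289, b² = 225.
a = 17. Vertices at (h, k ± a).

(-5, -20) and (-5, 14)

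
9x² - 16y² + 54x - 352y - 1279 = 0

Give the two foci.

Group: 9(x² + 6x) -16(y² + 22y) = 1279
9(x + 3)² -16(y + 11)² = 1279 + 81 - 1936 = -576
Divide by -576: (y + 11)²/36 - (x + 3)²/64 = 1
Hyperbola, center (-3, -11), transverse axis vertical; a² = 36, b² = 64.
c² = a² + b² = 36 + 64 = 100, so c = 10.
Foci lie on the vertical axis through the center: (h, k ± c).

(-3, -21) and (-3, -1)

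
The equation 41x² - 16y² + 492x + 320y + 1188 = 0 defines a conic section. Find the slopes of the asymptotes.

√41/4 and -√41/4

Collect terms: 41(x² + 12x) -16(y² - 20y) = -1188
Complete the square in x and y: 41(x + 6)² -16(y - 10)² = -1188 + 1476 - 1600 = -1312
Divide through by -1312 to get (y - 10)²/82 - (x + 6)²/32 = 1.
Hyperbola, center (-6, 10), transverse axis vertical; a² = 82, b² = 32.
For a vertical hyperbola the asymptotes have slope ±a/b.
Here that is ±√82/4√2 = ±√41/4.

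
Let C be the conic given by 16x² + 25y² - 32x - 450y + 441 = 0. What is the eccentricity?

e = 3/5

16(x² - 2x) + 25(y² - 18y) = -441
Complete the square in x and y: 16(x - 1)² + 25(y - 9)² = -441 + 16 + 2025 = 1600
Dividing both sides by 1600: (x - 1)²/100 + (y - 9)²/64 = 1
Ellipse, center (1, 9), major axis horizontal; a² = 100, b² = 64.
c² = a² - b² = 36, so c = 6.
e = c/a = 6/10 = 3/5.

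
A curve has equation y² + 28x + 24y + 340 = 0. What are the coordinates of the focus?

Only y is squared. Complete the square in y: (y + 12)² = -28(x + 7).
Vertex (-7, -12); 4p = -28 so p = -7. Opens left.
Focus is p units from the vertex along the axis: (h + p, k).

(-14, -12)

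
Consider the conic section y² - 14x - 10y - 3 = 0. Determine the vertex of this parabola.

Only y is squared. Complete the square in y: (y - 5)² = 14(x + 2).
Vertex (-2, 5); 4p = 14 so p = 7/2. Opens right.

(-2, 5)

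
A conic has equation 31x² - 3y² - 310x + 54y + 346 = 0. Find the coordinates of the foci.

Group the x- and y-terms: 31(x² - 10x) -3(y² - 18y) = -346
Complete the square in x and y: 31(x - 5)² -3(y - 9)² = -346 + 775 - 243 = 186
Divide by 186: (x - 5)²/6 - (y - 9)²/62 = 1
Hyperbola, center (5, 9), transverse axis horizontal; a² = 6, b² = 62.
c² = a² + b² = 6 + 62 = 68, so c = 2√17.
Foci lie on the horizontal axis through the center: (h ± c, k).

(5 - 2√17, 9) and (5 + 2√17, 9)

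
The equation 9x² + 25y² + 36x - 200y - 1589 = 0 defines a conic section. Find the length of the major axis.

Rearranging, 9(x² + 4x) + 25(y² - 8y) = 1589.
Complete the square in x and y: 9(x + 2)² + 25(y - 4)² = 1589 + 36 + 400 = 2025
Divide by 2025: (x + 2)²/225 + (y - 4)²/81 = 1
Ellipse, center (-2, 4), major axis horizontal; a² = 225, b² = 81.
a² = 225 so a = 15; the major axis has length 2a = 30.

30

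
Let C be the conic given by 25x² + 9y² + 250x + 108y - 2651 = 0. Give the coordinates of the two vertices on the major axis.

Rearranging, 25(x² + 10x) + 9(y² + 12y) = 2651.
Complete the square: 25(x + 5)² + 9(y + 6)² = 2651 + 625 + 324 = 3600
Divide through by 3600 to get (x + 5)²/144 + (y + 6)²/400 = 1.
Ellipse, center (-5, -6), major axis vertical; a² = 400, b² = 144.
a = 20. Vertices at (h, k ± a).

(-5, -26) and (-5, 14)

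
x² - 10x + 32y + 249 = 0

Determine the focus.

Only x is squared. Complete the square in x: (x - 5)² = -32(y + 7).
Vertex (5, -7); 4p = -32 so p = -8. Opens down.
Focus is p units from the vertex along the axis: (h, k + p).

(5, -15)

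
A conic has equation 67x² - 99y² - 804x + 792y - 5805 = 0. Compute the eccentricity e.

Rearranging, 67(x² - 12x) -99(y² - 8y) = 5805.
Complete the square in x and y: 67(x - 6)² -99(y - 4)² = 5805 + 2412 - 1584 = 6633
Divide through by 6633 to get (x - 6)²/99 - (y - 4)²/67 = 1.
Hyperbola, center (6, 4), transverse axis horizontal; a² = 99, b² = 67.
c² = a² + b² = 166, so c = √166.
e = c/a = √166/3√11 = √1826/33.

e = √1826/33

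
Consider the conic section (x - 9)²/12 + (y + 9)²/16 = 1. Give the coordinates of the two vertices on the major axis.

Center (9, -9). The larger denominator 16 sits under the y-term, so the major axis is vertical; a² = 16, b² = 12.
a = 4. Vertices at (h, k ± a).

(9, -13) and (9, -5)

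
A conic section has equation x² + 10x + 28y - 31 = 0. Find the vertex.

(-5, 2)

Only x is squared. Complete the square in x: (x + 5)² = -28(y - 2).
Vertex (-5, 2); 4p = -28 so p = -7. Opens down.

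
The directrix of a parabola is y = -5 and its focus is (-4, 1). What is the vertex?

The vertex is the midpoint between the focus and the directrix along the axis of symmetry.
Axis is vertical (directrix is horizontal). Vertex y-coordinate = (1 + (-5))/2 = -2; x-coordinate = -4.

(-4, -2)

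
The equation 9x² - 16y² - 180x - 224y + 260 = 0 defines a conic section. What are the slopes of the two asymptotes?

Group: 9(x² - 20x) -16(y² + 14y) = -260
Completing the square gives 9(x - 10)² -16(y + 7)² = -260 + 900 - 784 = -144.
Divide by -144: (y + 7)²/9 - (x - 10)²/16 = 1
Hyperbola, center (10, -7), transverse axis vertical; a² = 9, b² = 16.
For a vertical hyperbola the asymptotes have slope ±a/b.
Here that is ±3/4.

3/4 and -3/4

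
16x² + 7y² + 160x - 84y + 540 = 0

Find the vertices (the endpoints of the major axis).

Collect terms: 16(x² + 10x) + 7(y² - 12y) = -540
Complete the square in x and y: 16(x + 5)² + 7(y - 6)² = -540 + 400 + 252 = 112
Divide by 112: (x + 5)²/7 + (y - 6)²/16 = 1
Ellipse, center (-5, 6), major axis vertical; a² = 16, b² = 7.
a = 4. Vertices at (h, k ± a).

(-5, 2) and (-5, 10)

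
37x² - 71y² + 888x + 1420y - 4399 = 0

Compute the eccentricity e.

Collect terms: 37(x² + 24x) -71(y² - 20y) = 4399
Complete the square: 37(x + 12)² -71(y - 10)² = 4399 + 5328 - 7100 = 2627
Divide through by 2627 to get (x + 12)²/71 - (y - 10)²/37 = 1.
Hyperbola, center (-12, 10), transverse axis horizontal; a² = 71, b² = 37.
c² = a² + b² = 108, so c = 6√3.
e = c/a = 6√3/√71 = 6√213/71.

e = 6√213/71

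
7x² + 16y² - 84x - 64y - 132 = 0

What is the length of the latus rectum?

Group: 7(x² - 12x) + 16(y² - 4y) = 132
Complete the square in x and y: 7(x - 6)² + 16(y - 2)² = 132 + 252 + 64 = 448
Divide through by 448 to get (x - 6)²/64 + (y - 2)²/28 = 1.
Ellipse, center (6, 2), major axis horizontal; a² = 64, b² = 28.
Latus rectum length = 2b²/a = 2·28/8 = 7.

7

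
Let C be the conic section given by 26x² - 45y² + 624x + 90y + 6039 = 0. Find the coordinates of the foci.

(-12, 1 - √142) and (-12, 1 + √142)

Rearranging, 26(x² + 24x) -45(y² - 2y) = -6039.
Complete the square in x and y: 26(x + 12)² -45(y - 1)² = -6039 + 3744 - 45 = -2340
Dividing both sides by -2340: (y - 1)²/52 - (x + 12)²/90 = 1
Hyperbola, center (-12, 1), transverse axis vertical; a² = 52, b² = 90.
c² = a² + b² = 52 + 90 = 142, so c = √142.
Foci lie on the vertical axis through the center: (h, k ± c).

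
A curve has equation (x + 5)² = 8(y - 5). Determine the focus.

Vertex (-5, 5); 4p = 8 so p = 2. Opens up.
Focus is p units from the vertex along the axis: (h, k + p).

(-5, 7)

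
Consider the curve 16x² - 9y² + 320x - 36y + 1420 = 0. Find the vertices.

Collect terms: 16(x² + 20x) -9(y² + 4y) = -1420
Complete the square in x and y: 16(x + 10)² -9(y + 2)² = -1420 + 1600 - 36 = 144
Divide through by 144 to get (x + 10)²/9 - (y + 2)²/16 = 1.
Hyperbola, center (-10, -2), transverse axis horizontal; a² = 9, b² = 16.
a = 3. Vertices at (h ± a, k).

(-13, -2) and (-7, -2)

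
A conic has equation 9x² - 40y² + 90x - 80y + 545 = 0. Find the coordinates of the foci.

Rearranging, 9(x² + 10x) -40(y² + 2y) = -545.
Complete the square in x and y: 9(x + 5)² -40(y + 1)² = -545 + 225 - 40 = -360
Divide through by -360 to get (y + 1)²/9 - (x + 5)²/40 = 1.
Hyperbola, center (-5, -1), transverse axis vertical; a² = 9, b² = 40.
c² = a² + b² = 9 + 40 = 49, so c = 7.
Foci lie on the vertical axis through the center: (h, k ± c).

(-5, -8) and (-5, 6)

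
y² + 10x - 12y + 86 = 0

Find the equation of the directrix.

x = -5/2

Only y is squared. Complete the square in y: (y - 6)² = -10(x + 5).
Vertex (-5, 6); 4p = -10 so p = -5/2. Opens left.
Directrix is the vertical line x = h − p = -5 − (-5/2) = -5/2.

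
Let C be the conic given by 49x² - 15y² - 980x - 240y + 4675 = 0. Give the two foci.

Rearranging, 49(x² - 20x) -15(y² + 16y) = -4675.
Complete the square: 49(x - 10)² -15(y + 8)² = -4675 + 4900 - 960 = -735
Divide by -735: (y + 8)²/49 - (x - 10)²/15 = 1
Hyperbola, center (10, -8), transverse axis vertical; a² = 49, b² = 15.
c² = a² + b² = 49 + 15 = 64, so c = 8.
Foci lie on the vertical axis through the center: (h, k ± c).

(10, -16) and (10, 0)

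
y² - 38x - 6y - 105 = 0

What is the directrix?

x = -25/2

Only y is squared. Complete the square in y: (y - 3)² = 38(x + 3).
Vertex (-3, 3); 4p = 38 so p = 19/2. Opens right.
Directrix is the vertical line x = h − p = -3 − (19/2) = -25/2.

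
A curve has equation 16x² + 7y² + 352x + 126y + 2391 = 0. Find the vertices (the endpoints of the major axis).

Rearranging, 16(x² + 22x) + 7(y² + 18y) = -2391.
16(x + 11)² + 7(y + 9)² = -2391 + 1936 + 567 = 112
Dividing both sides by 112: (x + 11)²/7 + (y + 9)²/16 = 1
Ellipse, center (-11, -9), major axis vertical; a² = 16, b² = 7.
a = 4. Vertices at (h, k ± a).

(-11, -13) and (-11, -5)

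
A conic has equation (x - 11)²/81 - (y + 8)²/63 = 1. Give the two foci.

(-1, -8) and (23, -8)

Center (11, -8). The positive term is the x-term, so the transverse axis is horizontal; a² = 81, b² = 63.
c² = a² + b² = 81 + 63 = 144, so c = 12.
Foci lie on the horizontal axis through the center: (h ± c, k).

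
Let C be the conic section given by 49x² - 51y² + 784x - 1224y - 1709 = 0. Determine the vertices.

(-8, -19) and (-8, -5)

Group the x- and y-terms: 49(x² + 16x) -51(y² + 24y) = 1709
Complete the square in x and y: 49(x + 8)² -51(y + 12)² = 1709 + 3136 - 7344 = -2499
Divide by -2499: (y + 12)²/49 - (x + 8)²/51 = 1
Hyperbola, center (-8, -12), transverse axis vertical; a² = 49, b² = 51.
a = 7. Vertices at (h, k ± a).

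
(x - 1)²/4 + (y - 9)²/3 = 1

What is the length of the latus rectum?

3

Center (1, 9). The larger denominator 4 sits under the x-term, so the major axis is horizontal; a² = 4, b² = 3.
Latus rectum length = 2b²/a = 2·3/2 = 3.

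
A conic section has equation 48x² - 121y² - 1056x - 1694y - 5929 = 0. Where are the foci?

(-2, -7) and (24, -7)

48(x² - 22x) -121(y² + 14y) = 5929
48(x - 11)² -121(y + 7)² = 5929 + 5808 - 5929 = 5808
Dividing both sides by 5808: (x - 11)²/121 - (y + 7)²/48 = 1
Hyperbola, center (11, -7), transverse axis horizontal; a² = 121, b² = 48.
c² = a² + b² = 121 + 48 = 169, so c = 13.
Foci lie on the horizontal axis through the center: (h ± c, k).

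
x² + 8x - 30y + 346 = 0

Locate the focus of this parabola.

(-4, 37/2)

Only x is squared. Complete the square in x: (x + 4)² = 30(y - 11).
Vertex (-4, 11); 4p = 30 so p = 15/2. Opens up.
Focus is p units from the vertex along the axis: (h, k + p).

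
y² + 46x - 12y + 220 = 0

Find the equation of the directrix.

x = 15/2

Only y is squared. Complete the square in y: (y - 6)² = -46(x + 4).
Vertex (-4, 6); 4p = -46 so p = -23/2. Opens left.
Directrix is the vertical line x = h − p = -4 − (-23/2) = 15/2.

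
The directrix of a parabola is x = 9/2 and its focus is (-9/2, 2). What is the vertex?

(0, 2)

The vertex is the midpoint between the focus and the directrix along the axis of symmetry.
Axis is horizontal (directrix is vertical). Vertex x-coordinate = (-9/2 + 9/2)/2 = 0; y-coordinate = 2.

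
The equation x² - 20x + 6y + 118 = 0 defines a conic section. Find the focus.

(10, -9/2)

Only x is squared. Complete the square in x: (x - 10)² = -6(y + 3).
Vertex (10, -3); 4p = -6 so p = -3/2. Opens down.
Focus is p units from the vertex along the axis: (h, k + p).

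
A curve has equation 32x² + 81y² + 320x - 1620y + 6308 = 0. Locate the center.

Collect terms: 32(x² + 10x) + 81(y² - 20y) = -6308
32(x + 5)² + 81(y - 10)² = -6308 + 800 + 8100 = 2592
Divide through by 2592 to get (x + 5)²/81 + (y - 10)²/32 = 1.
Ellipse with center (-5, 10).

(-5, 10)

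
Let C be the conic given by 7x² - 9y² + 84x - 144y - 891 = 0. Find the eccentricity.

Group the x- and y-terms: 7(x² + 12x) -9(y² + 16y) = 891
7(x + 6)² -9(y + 8)² = 891 + 252 - 576 = 567
Dividing both sides by 567: (x + 6)²/81 - (y + 8)²/63 = 1
Hyperbola, center (-6, -8), transverse axis horizontal; a² = 81, b² = 63.
c² = a² + b² = 144, so c = 12.
e = c/a = 12/9 = 4/3.

e = 4/3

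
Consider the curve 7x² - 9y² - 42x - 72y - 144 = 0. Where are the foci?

(-1, -4) and (7, -4)

Group the x- and y-terms: 7(x² - 6x) -9(y² + 8y) = 144
7(x - 3)² -9(y + 4)² = 144 + 63 - 144 = 63
Divide through by 63 to get (x - 3)²/9 - (y + 4)²/7 = 1.
Hyperbola, center (3, -4), transverse axis horizontal; a² = 9, b² = 7.
c² = a² + b² = 9 + 7 = 16, so c = 4.
Foci lie on the horizontal axis through the center: (h ± c, k).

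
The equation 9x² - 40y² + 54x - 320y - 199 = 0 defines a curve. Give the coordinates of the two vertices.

(-3, -7) and (-3, -1)

Collect terms: 9(x² + 6x) -40(y² + 8y) = 199
Complete the square in x and y: 9(x + 3)² -40(y + 4)² = 199 + 81 - 640 = -360
Dividing both sides by -360: (y + 4)²/9 - (x + 3)²/40 = 1
Hyperbola, center (-3, -4), transverse axis vertical; a² = 9, b² = 40.
a = 3. Vertices at (h, k ± a).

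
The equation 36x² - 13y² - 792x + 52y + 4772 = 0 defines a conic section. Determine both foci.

Collect terms: 36(x² - 22x) -13(y² - 4y) = -4772
Complete the square: 36(x - 11)² -13(y - 2)² = -4772 + 4356 - 52 = -468
Divide by -468: (y - 2)²/36 - (x - 11)²/13 = 1
Hyperbola, center (11, 2), transverse axis vertical; a² = 36, b² = 13.
c² = a² + b² = 36 + 13 = 49, so c = 7.
Foci lie on the vertical axis through the center: (h, k ± c).

(11, -5) and (11, 9)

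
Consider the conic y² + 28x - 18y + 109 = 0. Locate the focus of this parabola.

(-8, 9)

Only y is squared. Complete the square in y: (y - 9)² = -28(x + 1).
Vertex (-1, 9); 4p = -28 so p = -7. Opens left.
Focus is p units from the vertex along the axis: (h + p, k).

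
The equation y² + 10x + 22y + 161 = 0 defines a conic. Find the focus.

Only y is squared. Complete the square in y: (y + 11)² = -10(x + 4).
Vertex (-4, -11); 4p = -10 so p = -5/2. Opens left.
Focus is p units from the vertex along the axis: (h + p, k).

(-13/2, -11)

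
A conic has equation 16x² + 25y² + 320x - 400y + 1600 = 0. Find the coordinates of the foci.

16(x² + 20x) + 25(y² - 16y) = -1600
Complete the square: 16(x + 10)² + 25(y - 8)² = -1600 + 1600 + 1600 = 1600
Divide by 1600: (x + 10)²/100 + (y - 8)²/64 = 1
Ellipse, center (-10, 8), major axis horizontal; a² = 100, b² = 64.
c² = a² - b² = 100 - 64 = 36, so c = 6.
Foci lie on the horizontal axis through the center: (h ± c, k).

(-16, 8) and (-4, 8)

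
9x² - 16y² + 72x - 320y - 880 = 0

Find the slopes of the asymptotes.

Group: 9(x² + 8x) -16(y² + 20y) = 880
9(x + 4)² -16(y + 10)² = 880 + 144 - 1600 = -576
Divide through by -576 to get (y + 10)²/36 - (x + 4)²/64 = 1.
Hyperbola, center (-4, -10), transverse axis vertical; a² = 36, b² = 64.
For a vertical hyperbola the asymptotes have slope ±a/b.
Here that is ±6/8 = ±3/4.

3/4 and -3/4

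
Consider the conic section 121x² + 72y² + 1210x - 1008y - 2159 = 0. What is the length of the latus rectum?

144/11

Group: 121(x² + 10x) + 72(y² - 14y) = 2159
Complete the square: 121(x + 5)² + 72(y - 7)² = 2159 + 3025 + 3528 = 8712
Divide through by 8712 to get (x + 5)²/72 + (y - 7)²/121 = 1.
Ellipse, center (-5, 7), major axis vertical; a² = 121, b² = 72.
Latus rectum length = 2b²/a = 2·72/11 = 144/11.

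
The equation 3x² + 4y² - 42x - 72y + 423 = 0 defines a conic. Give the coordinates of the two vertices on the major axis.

(3, 9) and (11, 9)

3(x² - 14x) + 4(y² - 18y) = -423
Completing the square gives 3(x - 7)² + 4(y - 9)² = -423 + 147 + 324 = 48.
Divide through by 48 to get (x - 7)²/16 + (y - 9)²/12 = 1.
Ellipse, center (7, 9), major axis horizontal; a² = 16, b² = 12.
a = 4. Vertices at (h ± a, k).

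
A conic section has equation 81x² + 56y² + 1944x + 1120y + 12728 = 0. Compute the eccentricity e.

e = 5/9

81(x² + 24x) + 56(y² + 20y) = -12728
Completing the square gives 81(x + 12)² + 56(y + 10)² = -12728 + 11664 + 5600 = 4536.
Divide through by 4536 to get (x + 12)²/56 + (y + 10)²/81 = 1.
Ellipse, center (-12, -10), major axis vertical; a² = 81, b² = 56.
c² = a² - b² = 25, so c = 5.
e = c/a = 5/9.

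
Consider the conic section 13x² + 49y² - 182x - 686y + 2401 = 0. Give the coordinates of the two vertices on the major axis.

(0, 7) and (14, 7)

Rearranging, 13(x² - 14x) + 49(y² - 14y) = -2401.
Completing the square gives 13(x - 7)² + 49(y - 7)² = -2401 + 637 + 2401 = 637.
Divide through by 637 to get (x - 7)²/49 + (y - 7)²/13 = 1.
Ellipse, center (7, 7), major axis horizontal; a² = 49, b² = 13.
a = 7. Vertices at (h ± a, k).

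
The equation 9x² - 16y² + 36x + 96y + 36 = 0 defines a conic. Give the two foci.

Group: 9(x² + 4x) -16(y² - 6y) = -36
9(x + 2)² -16(y - 3)² = -36 + 36 - 144 = -144
Dividing both sides by -144: (y - 3)²/9 - (x + 2)²/16 = 1
Hyperbola, center (-2, 3), transverse axis vertical; a² = 9, b² = 16.
c² = a² + b² = 9 + 16 = 25, so c = 5.
Foci lie on the vertical axis through the center: (h, k ± c).

(-2, -2) and (-2, 8)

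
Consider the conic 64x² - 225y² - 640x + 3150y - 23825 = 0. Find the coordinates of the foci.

Rearranging, 64(x² - 10x) -225(y² - 14y) = 23825.
Completing the square gives 64(x - 5)² -225(y - 7)² = 23825 + 1600 - 11025 = 14400.
Divide by 14400: (x - 5)²/225 - (y - 7)²/64 = 1
Hyperbola, center (5, 7), transverse axis horizontal; a² = 225, b² = 64.
c² = a² + b² = 225 + 64 = 289, so c = 17.
Foci lie on the horizontal axis through the center: (h ± c, k).

(-12, 7) and (22, 7)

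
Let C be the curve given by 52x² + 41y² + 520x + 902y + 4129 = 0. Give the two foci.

Group the x- and y-terms: 52(x² + 10x) + 41(y² + 22y) = -4129
52(x + 5)² + 41(y + 11)² = -4129 + 1300 + 4961 = 2132
Divide through by 2132 to get (x + 5)²/41 + (y + 11)²/52 = 1.
Ellipse, center (-5, -11), major axis vertical; a² = 52, b² = 41.
c² = a² - b² = 52 - 41 = 11, so c = √11.
Foci lie on the vertical axis through the center: (h, k ± c).

(-5, -11 - √11) and (-5, -11 + √11)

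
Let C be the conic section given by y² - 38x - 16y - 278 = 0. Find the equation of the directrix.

x = -37/2

Only y is squared. Complete the square in y: (y - 8)² = 38(x + 9).
Vertex (-9, 8); 4p = 38 so p = 19/2. Opens right.
Directrix is the vertical line x = h − p = -9 − (19/2) = -37/2.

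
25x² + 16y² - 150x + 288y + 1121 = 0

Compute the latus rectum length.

32/5

Group: 25(x² - 6x) + 16(y² + 18y) = -1121
Completing the square gives 25(x - 3)² + 16(y + 9)² = -1121 + 225 + 1296 = 400.
Dividing both sides by 400: (x - 3)²/16 + (y + 9)²/25 = 1
Ellipse, center (3, -9), major axis vertical; a² = 25, b² = 16.
Latus rectum length = 2b²/a = 2·16/5 = 32/5.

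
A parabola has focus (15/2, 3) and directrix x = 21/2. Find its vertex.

The vertex is the midpoint between the focus and the directrix along the axis of symmetry.
Axis is horizontal (directrix is vertical). Vertex x-coordinate = (15/2 + 21/2)/2 = 9; y-coordinate = 3.

(9, 3)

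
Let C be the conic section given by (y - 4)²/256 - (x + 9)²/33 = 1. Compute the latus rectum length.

Center (-9, 4). The positive term is the y-term, so the transverse axis is vertical; a² = 256, b² = 33.
Latus rectum length = 2b²/a = 2·33/16 = 33/8.

33/8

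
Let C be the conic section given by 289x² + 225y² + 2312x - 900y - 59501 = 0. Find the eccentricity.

e = 8/17

289(x² + 8x) + 225(y² - 4y) = 59501
Complete the square: 289(x + 4)² + 225(y - 2)² = 59501 + 4624 + 900 = 65025
Dividing both sides by 65025: (x + 4)²/225 + (y - 2)²/289 = 1
Ellipse, center (-4, 2), major axis vertical; a² = 289, b² = 225.
c² = a² - b² = 64, so c = 8.
e = c/a = 8/17.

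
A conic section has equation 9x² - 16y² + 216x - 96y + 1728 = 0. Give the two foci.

Rearranging, 9(x² + 24x) -16(y² + 6y) = -1728.
Complete the square in x and y: 9(x + 12)² -16(y + 3)² = -1728 + 1296 - 144 = -576
Divide by -576: (y + 3)²/36 - (x + 12)²/64 = 1
Hyperbola, center (-12, -3), transverse axis vertical; a² = 36, b² = 64.
c² = a² + b² = 36 + 64 = 100, so c = 10.
Foci lie on the vertical axis through the center: (h, k ± c).

(-12, -13) and (-12, 7)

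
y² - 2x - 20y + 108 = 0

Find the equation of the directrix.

Only y is squared. Complete the square in y: (y - 10)² = 2(x - 4).
Vertex (4, 10); 4p = 2 so p = 1/2. Opens right.
Directrix is the vertical line x = h − p = 4 − (1/2) = 7/2.

x = 7/2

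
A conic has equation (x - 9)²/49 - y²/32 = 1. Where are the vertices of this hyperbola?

(2, 0) and (16, 0)

Center (9, 0). The positive term is the x-term, so the transverse axis is horizontal; a² = 49, b² = 32.
a = 7. Vertices at (h ± a, k).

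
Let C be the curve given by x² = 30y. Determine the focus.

(0, 15/2)

Vertex (0, 0); 4p = 30 so p = 15/2. Opens up.
Focus is p units from the vertex along the axis: (h, k + p).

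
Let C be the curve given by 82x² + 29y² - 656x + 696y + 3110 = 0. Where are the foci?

(4, -12 - √53) and (4, -12 + √53)

Group the x- and y-terms: 82(x² - 8x) + 29(y² + 24y) = -3110
Completing the square gives 82(x - 4)² + 29(y + 12)² = -3110 + 1312 + 4176 = 2378.
Divide through by 2378 to get (x - 4)²/29 + (y + 12)²/82 = 1.
Ellipse, center (4, -12), major axis vertical; a² = 82, b² = 29.
c² = a² - b² = 82 - 29 = 53, so c = √53.
Foci lie on the vertical axis through the center: (h, k ± c).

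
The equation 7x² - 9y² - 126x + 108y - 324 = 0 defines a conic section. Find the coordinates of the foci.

(-3, 6) and (21, 6)

Group: 7(x² - 18x) -9(y² - 12y) = 324
Completing the square gives 7(x - 9)² -9(y - 6)² = 324 + 567 - 324 = 567.
Dividing both sides by 567: (x - 9)²/81 - (y - 6)²/63 = 1
Hyperbola, center (9, 6), transverse axis horizontal; a² = 81, b² = 63.
c² = a² + b² = 81 + 63 = 144, so c = 12.
Foci lie on the horizontal axis through the center: (h ± c, k).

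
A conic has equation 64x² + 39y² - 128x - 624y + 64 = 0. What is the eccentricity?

e = 5/8

Collect terms: 64(x² - 2x) + 39(y² - 16y) = -64
Completing the square gives 64(x - 1)² + 39(y - 8)² = -64 + 64 + 2496 = 2496.
Divide by 2496: (x - 1)²/39 + (y - 8)²/64 = 1
Ellipse, center (1, 8), major axis vertical; a² = 64, b² = 39.
c² = a² - b² = 25, so c = 5.
e = c/a = 5/8.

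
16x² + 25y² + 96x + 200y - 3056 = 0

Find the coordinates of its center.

16(x² + 6x) + 25(y² + 8y) = 3056
Complete the square in x and y: 16(x + 3)² + 25(y + 4)² = 3056 + 144 + 400 = 3600
Dividing both sides by 3600: (x + 3)²/225 + (y + 4)²/144 = 1
Ellipse with center (-3, -4).

(-3, -4)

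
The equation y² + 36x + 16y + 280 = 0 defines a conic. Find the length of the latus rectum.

36

Only y is squared. Complete the square in y: (y + 8)² = -36(x + 6).
Vertex (-6, -8); 4p = -36 so p = -9. Opens left.
Latus rectum length = |4p| = 36.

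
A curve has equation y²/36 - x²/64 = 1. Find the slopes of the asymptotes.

Center (0, 0). The positive term is the y-term, so the transverse axis is vertical; a² = 36, b² = 64.
For a vertical hyperbola the asymptotes have slope ±a/b.
Here that is ±6/8 = ±3/4.

3/4 and -3/4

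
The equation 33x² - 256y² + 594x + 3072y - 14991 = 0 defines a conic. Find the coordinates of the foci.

Rearranging, 33(x² + 18x) -256(y² - 12y) = 14991.
Complete the square in x and y: 33(x + 9)² -256(y - 6)² = 14991 + 2673 - 9216 = 8448
Divide by 8448: (x + 9)²/256 - (y - 6)²/33 = 1
Hyperbola, center (-9, 6), transverse axis horizontal; a² = 256, b² = 33.
c² = a² + b² = 256 + 33 = 289, so c = 17.
Foci lie on the horizontal axis through the center: (h ± c, k).

(-26, 6) and (8, 6)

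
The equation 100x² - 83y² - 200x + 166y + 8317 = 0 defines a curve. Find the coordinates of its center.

Collect terms: 100(x² - 2x) -83(y² - 2y) = -8317
Complete the square in x and y: 100(x - 1)² -83(y - 1)² = -8317 + 100 - 83 = -8300
Dividing both sides by -8300: (y - 1)²/100 - (x - 1)²/83 = 1
Hyperbola with center (1, 1).

(1, 1)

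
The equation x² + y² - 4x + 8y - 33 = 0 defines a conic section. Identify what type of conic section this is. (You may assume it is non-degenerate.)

circle

No xy term. Coefficients of x² and y² are A = 1, C = 1.
A = C (same sign) ⇒ circle.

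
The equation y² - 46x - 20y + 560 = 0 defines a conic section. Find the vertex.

(10, 10)

Only y is squared. Complete the square in y: (y - 10)² = 46(x - 10).
Vertex (10, 10); 4p = 46 so p = 23/2. Opens right.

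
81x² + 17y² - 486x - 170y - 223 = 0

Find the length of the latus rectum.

Rearranging, 81(x² - 6x) + 17(y² - 10y) = 223.
81(x - 3)² + 17(y - 5)² = 223 + 729 + 425 = 1377
Divide through by 1377 to get (x - 3)²/17 + (y - 5)²/81 = 1.
Ellipse, center (3, 5), major axis vertical; a² = 81, b² = 17.
Latus rectum length = 2b²/a = 2·17/9 = 34/9.

34/9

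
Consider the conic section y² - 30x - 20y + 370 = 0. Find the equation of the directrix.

Only y is squared. Complete the square in y: (y - 10)² = 30(x - 9).
Vertex (9, 10); 4p = 30 so p = 15/2. Opens right.
Directrix is the vertical line x = h − p = 9 − (15/2) = 3/2.

x = 3/2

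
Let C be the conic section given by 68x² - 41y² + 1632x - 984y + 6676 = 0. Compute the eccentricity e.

e = √1853/34

Collect terms: 68(x² + 24x) -41(y² + 24y) = -6676
68(x + 12)² -41(y + 12)² = -6676 + 9792 - 5904 = -2788
Dividing both sides by -2788: (y + 12)²/68 - (x + 12)²/41 = 1
Hyperbola, center (-12, -12), transverse axis vertical; a² = 68, b² = 41.
c² = a² + b² = 109, so c = √109.
e = c/a = √109/2√17 = √1853/34.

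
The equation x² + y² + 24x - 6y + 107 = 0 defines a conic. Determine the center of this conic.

(-12, 3)

Group: (x² + 24x) + (y² - 6y) = -107
Complete the square: (x + 12)² + (y - 3)² = -107 + 144 + 9 = 46
So (x + 12)² + (y - 3)² = 46.
Circle centered at (-12, 3) with r² = 46.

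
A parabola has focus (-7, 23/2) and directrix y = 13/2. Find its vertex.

(-7, 9)

The vertex is the midpoint between the focus and the directrix along the axis of symmetry.
Axis is vertical (directrix is horizontal). Vertex y-coordinate = (23/2 + 13/2)/2 = 9; x-coordinate = -7.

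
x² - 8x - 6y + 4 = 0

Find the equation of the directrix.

Only x is squared. Complete the square in x: (x - 4)² = 6(y + 2).
Vertex (4, -2); 4p = 6 so p = 3/2. Opens up.
Directrix is the horizontal line y = k − p = -2 − (3/2) = -7/2.

y = -7/2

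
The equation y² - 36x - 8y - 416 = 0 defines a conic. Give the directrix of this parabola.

Only y is squared. Complete the square in y: (y - 4)² = 36(x + 12).
Vertex (-12, 4); 4p = 36 so p = 9. Opens right.
Directrix is the vertical line x = h − p = -12 − (9) = -21.

x = -21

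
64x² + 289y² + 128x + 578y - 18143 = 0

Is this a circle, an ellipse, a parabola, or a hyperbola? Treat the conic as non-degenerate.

No xy term. Coefficients of x² and y² are A = 64, C = 289.
A and C have the same sign but A ≠ C ⇒ ellipse.

ellipse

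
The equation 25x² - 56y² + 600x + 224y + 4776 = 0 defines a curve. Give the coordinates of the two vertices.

Collect terms: 25(x² + 24x) -56(y² - 4y) = -4776
Completing the square gives 25(x + 12)² -56(y - 2)² = -4776 + 3600 - 224 = -1400.
Dividing both sides by -1400: (y - 2)²/25 - (x + 12)²/56 = 1
Hyperbola, center (-12, 2), transverse axis vertical; a² = 25, b² = 56.
a = 5. Vertices at (h, k ± a).

(-12, -3) and (-12, 7)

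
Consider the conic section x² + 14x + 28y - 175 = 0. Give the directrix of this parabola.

y = 15

Only x is squared. Complete the square in x: (x + 7)² = -28(y - 8).
Vertex (-7, 8); 4p = -28 so p = -7. Opens down.
Directrix is the horizontal line y = k − p = 8 − (-7) = 15.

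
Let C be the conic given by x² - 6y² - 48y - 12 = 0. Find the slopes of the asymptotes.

√6/6 and -√6/6

Group the x- and y-terms: 1x² -6(y² + 8y) = 12
Completing the square gives x² -6(y + 4)² = 12 + 0 - 96 = -84.
Divide by -84: (y + 4)²/14 - x²/84 = 1
Hyperbola, center (0, -4), transverse axis vertical; a² = 14, b² = 84.
For a vertical hyperbola the asymptotes have slope ±a/b.
Here that is ±√14/2√21 = ±√6/6.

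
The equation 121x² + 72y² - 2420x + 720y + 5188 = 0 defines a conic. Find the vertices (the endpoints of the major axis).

Rearranging, 121(x² - 20x) + 72(y² + 10y) = -5188.
Complete the square in x and y: 121(x - 10)² + 72(y + 5)² = -5188 + 12100 + 1800 = 8712
Divide by 8712: (x - 10)²/72 + (y + 5)²/121 = 1
Ellipse, center (10, -5), major axis vertical; a² = 121, b² = 72.
a = 11. Vertices at (h, k ± a).

(10, -16) and (10, 6)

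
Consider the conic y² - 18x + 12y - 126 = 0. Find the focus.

Only y is squared. Complete the square in y: (y + 6)² = 18(x + 9).
Vertex (-9, -6); 4p = 18 so p = 9/2. Opens right.
Focus is p units from the vertex along the axis: (h + p, k).

(-9/2, -6)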